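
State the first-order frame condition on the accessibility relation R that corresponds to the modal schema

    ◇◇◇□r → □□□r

This is a Sahlqvist (Geach-type) schema ◇^3□^1r → □^3◇^0r.
Minimal-valuation argument: fix x; take any y with xR^3y and any z with xR^3z. Set V(r) to the set of worlds R-reachable from y in exactly 1 step. Then □^1r holds at y, so the antecedent holds at x; validity forces ◇^0r at z, giving a w with zR^0w and yR^1w.
First-order correspondent: ∀x ∀y ∀z ((xR³y ∧ xR³z) → ∃w (yRw ∧ z = w)).

∀x ∀y ∀z ((xR³y ∧ xR³z) → ∃w (yRw ∧ z = w))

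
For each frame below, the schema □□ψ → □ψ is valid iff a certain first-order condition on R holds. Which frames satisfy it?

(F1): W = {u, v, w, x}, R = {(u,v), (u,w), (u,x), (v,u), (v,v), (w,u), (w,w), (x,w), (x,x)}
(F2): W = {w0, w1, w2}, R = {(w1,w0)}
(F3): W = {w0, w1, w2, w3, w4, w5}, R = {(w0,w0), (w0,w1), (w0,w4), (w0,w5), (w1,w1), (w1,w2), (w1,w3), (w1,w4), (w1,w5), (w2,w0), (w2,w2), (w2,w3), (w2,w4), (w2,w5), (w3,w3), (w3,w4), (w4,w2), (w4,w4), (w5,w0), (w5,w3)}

The schema corresponds to density: ∀x ∀y (Rxy → ∃z (Rxz ∧ Rzy)).
(F1): ✓.
(F2): fails — Rw1w0 but no z with Rw1z and Rzw0.
(F3): ✓.

(F1), (F3)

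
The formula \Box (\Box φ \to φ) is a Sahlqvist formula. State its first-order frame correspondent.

Suppose □(□φ→φ) is valid. Take Rxy and set V(φ)={w : Ryw}. Then at y, □φ holds; since □(□φ→φ) at x, □φ→φ at y, so φ at y, i.e. Ryy.

shift-reflexivity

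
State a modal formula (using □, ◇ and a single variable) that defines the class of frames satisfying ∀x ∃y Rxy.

□s → ◇s

A defining formula is □s → ◇s (the D axiom).
Suppose □s→◇s is valid. At any x set V(s)=W. Then □s at x, so ◇s at x, so x has a successor.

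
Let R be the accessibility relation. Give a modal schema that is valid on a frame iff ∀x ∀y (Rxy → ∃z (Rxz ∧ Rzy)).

□□q → □q

This is density; the standard corresponding axiom is C4: □□q → □q.
Suppose □□q→□q is valid. Take Rxy and set V(q)={w : xR²w}. Then □□q at x, so □q at x, so q at y, i.e. ∃z(Rxz∧Rzy).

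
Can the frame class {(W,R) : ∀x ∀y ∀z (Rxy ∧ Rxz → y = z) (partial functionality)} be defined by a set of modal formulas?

Yes, by ◇r → □r

This is a Sahlqvist condition; the CD axiom ◇r → □r defines it.
Suppose ◇r→□r is valid. Take Rxy, Rxz and set V(r)={y}. Then ◇r at x, so □r at x, so r at z, i.e. z=y.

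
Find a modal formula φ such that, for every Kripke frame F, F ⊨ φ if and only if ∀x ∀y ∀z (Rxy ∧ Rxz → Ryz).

The condition is the Euclidean property. The 5 schema ◇q → □◇q defines it.
Suppose ◇q→□◇q is valid. Take Rxy, Rxz and set V(q)={y}. Then ◇q at x, so □◇q at x, so ◇q at z, so some w with Rzw has q; w=y, i.e. Rzy. By symmetry of the argument, Ryz.

◇q → □◇q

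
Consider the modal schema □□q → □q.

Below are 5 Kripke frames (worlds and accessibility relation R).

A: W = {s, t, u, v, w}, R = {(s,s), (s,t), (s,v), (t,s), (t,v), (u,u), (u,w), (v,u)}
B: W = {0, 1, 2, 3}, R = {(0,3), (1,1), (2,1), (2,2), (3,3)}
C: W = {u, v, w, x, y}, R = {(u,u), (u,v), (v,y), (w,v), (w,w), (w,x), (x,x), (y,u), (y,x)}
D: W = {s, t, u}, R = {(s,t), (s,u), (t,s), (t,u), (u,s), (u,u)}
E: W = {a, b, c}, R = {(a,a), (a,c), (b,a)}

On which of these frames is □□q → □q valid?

The schema corresponds to density: ∀x ∀y (Rxy → ∃z (Rxz ∧ Rzy)).
A: satisfies the condition.
B: satisfies the condition.
C: fails — Rvy but no z with Rvz and Rzy.
D: fails — Rst but no z with Rsz and Rzt.
E: satisfies the condition.

A, B, E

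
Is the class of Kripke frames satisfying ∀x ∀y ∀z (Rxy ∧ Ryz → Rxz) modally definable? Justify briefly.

The condition is transitivity. A defining modal formula is □p → □□p.
Suppose □p→□□p is valid. Take Rxy, Ryz and set V(p)={w : Rxw}. Then □p at x, so □□p at x, so □p at y, so p at z, i.e. Rxz.

Definable; □p → □□p defines it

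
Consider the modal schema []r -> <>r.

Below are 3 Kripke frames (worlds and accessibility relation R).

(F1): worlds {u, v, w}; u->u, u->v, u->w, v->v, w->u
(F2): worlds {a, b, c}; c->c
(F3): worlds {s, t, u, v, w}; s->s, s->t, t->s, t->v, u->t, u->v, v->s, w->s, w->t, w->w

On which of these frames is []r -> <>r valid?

The schema corresponds to seriality: forall x exists y Rxy.
(F1): condition met.
(F2): fails — world a has no successor.
(F3): condition met.
Valid on: (F1), (F3).

(F1), (F3)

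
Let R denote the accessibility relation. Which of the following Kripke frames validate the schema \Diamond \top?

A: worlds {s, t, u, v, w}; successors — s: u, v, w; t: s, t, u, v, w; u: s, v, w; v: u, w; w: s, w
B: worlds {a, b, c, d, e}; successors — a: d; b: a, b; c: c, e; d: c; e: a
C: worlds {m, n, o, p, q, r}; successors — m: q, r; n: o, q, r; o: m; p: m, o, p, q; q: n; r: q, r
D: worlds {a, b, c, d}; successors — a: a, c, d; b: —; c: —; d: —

This is the axiom for seriality; its first-order frame correspondent is \forall x \exists y Rxy.
A: condition met.
B: condition met.
C: condition met.
D: fails — world b has no successor.
Valid on: A, B, C.

A, B, C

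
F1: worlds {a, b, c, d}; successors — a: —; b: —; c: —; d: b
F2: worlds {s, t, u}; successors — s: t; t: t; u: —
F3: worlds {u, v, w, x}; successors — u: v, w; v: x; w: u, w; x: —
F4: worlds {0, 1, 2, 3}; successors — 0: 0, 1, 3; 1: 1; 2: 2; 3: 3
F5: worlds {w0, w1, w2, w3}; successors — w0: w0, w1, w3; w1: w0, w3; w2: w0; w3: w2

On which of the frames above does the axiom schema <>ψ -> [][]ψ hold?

F1, F2

The schema corresponds to a generalized confluence (Geach) condition: forall x forall y forall z ((xRy & x R^2 z) -> exists w (y = w & z = w)).
F1: condition met.
F2: condition met.
F3: fails — uRv, uR²u but v ≠ u.
F4: fails — 0R0, 0R²1 but 0 ≠ 1.
F5: fails — w0Rw0, w0R²w1 but w0 ≠ w1.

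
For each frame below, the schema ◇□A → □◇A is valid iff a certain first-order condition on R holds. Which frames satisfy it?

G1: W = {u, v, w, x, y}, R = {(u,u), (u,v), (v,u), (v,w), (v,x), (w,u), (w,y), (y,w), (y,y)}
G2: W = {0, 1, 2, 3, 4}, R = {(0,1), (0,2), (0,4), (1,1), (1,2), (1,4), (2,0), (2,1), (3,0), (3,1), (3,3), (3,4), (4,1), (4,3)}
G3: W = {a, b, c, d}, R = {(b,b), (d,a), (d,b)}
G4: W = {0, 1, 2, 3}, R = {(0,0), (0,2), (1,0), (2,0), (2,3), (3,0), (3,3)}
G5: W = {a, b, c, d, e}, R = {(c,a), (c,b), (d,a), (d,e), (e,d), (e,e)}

Frame correspondent (Sahlqvist): ∀x ∀y ∀z (Rxy ∧ Rxz → ∃w (Ryw ∧ Rzw)) — i.e. convergence.
G1: fails — Rvw and Rvx but w and x have no common successor.
G2: condition met.
G3: fails — Rdb and Rda but b and a have no common successor.
G4: condition met.
G5: fails — Rcb and Rcb but b and b have no common successor.

G2, G4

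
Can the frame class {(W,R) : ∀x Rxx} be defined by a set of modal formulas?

The condition is reflexivity. A defining modal formula is □q → q.
Suppose □q→q is valid. At any x set V(q)={w : Rxw}. Then □q holds at x, so q holds at x, i.e. Rxx.

Yes, by □q → q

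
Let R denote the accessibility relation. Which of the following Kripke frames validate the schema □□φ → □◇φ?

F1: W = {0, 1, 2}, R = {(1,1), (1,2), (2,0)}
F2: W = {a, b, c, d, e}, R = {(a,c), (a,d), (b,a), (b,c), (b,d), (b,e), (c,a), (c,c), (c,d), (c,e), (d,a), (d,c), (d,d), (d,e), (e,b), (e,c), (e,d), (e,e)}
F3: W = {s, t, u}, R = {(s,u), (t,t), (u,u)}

F2, F3

Frame correspondent (Sahlqvist): ∀x ∀z (xRz → ∃w (xR²w ∧ zRw)) — i.e. a generalized confluence (Geach) condition.
F1: fails — 2R0 but no w with 2R²w and 0Rw.
F2: holds.
F3: holds.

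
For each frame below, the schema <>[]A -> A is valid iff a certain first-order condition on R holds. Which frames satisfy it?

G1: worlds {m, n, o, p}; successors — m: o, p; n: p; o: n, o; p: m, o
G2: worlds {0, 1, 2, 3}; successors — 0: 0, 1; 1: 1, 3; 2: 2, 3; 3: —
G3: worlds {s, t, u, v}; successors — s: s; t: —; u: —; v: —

G3

Frame correspondent (Sahlqvist): forall x forall y (Rxy -> Ryx) — i.e. symmetry.
G1: fails — Ron but not Rno.
G2: fails — R01 but not R10.
G3: holds.
Valid on: G3.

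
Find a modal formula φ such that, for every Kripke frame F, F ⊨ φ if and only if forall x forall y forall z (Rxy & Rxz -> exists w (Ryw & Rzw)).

A defining formula is ◇□r → □◇r (the .2 axiom).
Suppose ◇□r→□◇r is valid. Take Rxy, Rxz and set V(r)={w : Ryw}. Then □r at y so ◇□r at x, so □◇r at x, so ◇r at z, giving w with Rzw and Ryw.

◇□r → □◇r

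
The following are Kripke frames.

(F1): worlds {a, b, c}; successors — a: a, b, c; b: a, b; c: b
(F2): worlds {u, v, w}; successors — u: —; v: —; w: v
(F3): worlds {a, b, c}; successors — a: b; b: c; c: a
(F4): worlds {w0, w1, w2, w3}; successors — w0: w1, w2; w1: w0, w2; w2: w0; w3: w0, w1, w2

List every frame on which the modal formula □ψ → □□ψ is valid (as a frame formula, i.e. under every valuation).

(F2)

The schema corresponds to transitivity: ∀x ∀y ∀z (Rxy ∧ Ryz → Rxz).
(F1): fails — Rba and Rac but not Rbc.
(F2): holds.
(F3): fails — Rca and Rab but not Rcb.
(F4): fails — Rw1w0 and Rw0w1 but not Rw1w1.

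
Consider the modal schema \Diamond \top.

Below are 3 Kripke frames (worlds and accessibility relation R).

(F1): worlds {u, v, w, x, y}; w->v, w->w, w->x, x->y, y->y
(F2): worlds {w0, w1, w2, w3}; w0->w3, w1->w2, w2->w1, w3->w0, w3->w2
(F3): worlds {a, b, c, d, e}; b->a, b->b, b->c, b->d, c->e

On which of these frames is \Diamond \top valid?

This is the axiom for seriality; its first-order frame correspondent is \forall x \exists y Rxy.
(F1): fails — world u has no successor.
(F2): holds.
(F3): fails — world a has no successor.

(F2)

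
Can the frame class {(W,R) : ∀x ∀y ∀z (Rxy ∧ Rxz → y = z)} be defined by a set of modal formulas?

Yes: it is partial functionality, defined by the CD schema ◇r → □r.
Suppose ◇r→□r is valid. Take Rxy, Rxz and set V(r)={y}. Then ◇r at x, so □r at x, so r at z, i.e. z=y.

Yes — defined by ◇r → □r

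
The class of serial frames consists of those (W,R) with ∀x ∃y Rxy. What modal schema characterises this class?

□s → ◇s

A defining formula is □s → ◇s (the D axiom).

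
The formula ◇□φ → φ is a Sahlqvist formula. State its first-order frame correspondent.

symmetry: ∀x ∀y (Rxy → Ryx)

This is frame-equivalent to φ → □◇φ (substitute ¬φ for φ and contrapose).
Suppose φ→□◇φ is valid. Take Rxy and set V(φ)={x}. Then φ at x, so □◇φ at x, so ◇φ at y, so some z with Ryz has φ; z=x, i.e. Ryx.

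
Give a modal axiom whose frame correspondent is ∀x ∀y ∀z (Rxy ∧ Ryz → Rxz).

A defining formula is □ψ → □□ψ (the 4 axiom).
Suppose □ψ→□□ψ is valid. Take Rxy, Ryz and set V(ψ)={w : Rxw}. Then □ψ at x, so □□ψ at x, so □ψ at y, so ψ at z, i.e. Rxz.

□ψ → □□ψ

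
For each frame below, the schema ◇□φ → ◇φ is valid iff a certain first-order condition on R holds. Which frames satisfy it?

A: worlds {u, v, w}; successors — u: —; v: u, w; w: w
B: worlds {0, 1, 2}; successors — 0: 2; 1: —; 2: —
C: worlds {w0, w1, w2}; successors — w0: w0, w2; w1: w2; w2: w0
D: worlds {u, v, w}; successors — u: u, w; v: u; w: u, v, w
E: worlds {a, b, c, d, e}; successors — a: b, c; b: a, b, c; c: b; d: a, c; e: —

This is the axiom for a generalized confluence (Geach) condition; its first-order frame correspondent is ∀x ∀y (xRy → ∃w (yRw ∧ xRw)).
A: fails — vRu but no t with uRt and vRt.
B: fails — 0R2 but no w with 2Rw and 0Rw.
C: fails — w1Rw2 but no w with w2Rw and w1Rw.
D: satisfies the condition.
E: fails — dRc but no w with cRw and dRw.
Valid on: D.

D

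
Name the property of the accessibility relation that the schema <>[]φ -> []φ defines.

the Euclidean property

This is frame-equivalent to ◇φ → □◇φ (substitute ¬φ for φ and contrapose).
Suppose ◇φ→□◇φ is valid. Take Rxy, Rxz and set V(φ)={y}. Then ◇φ at x, so □◇φ at x, so ◇φ at z, so some w with Rzw has φ; w=y, i.e. Rzy. By symmetry of the argument, Ryz.
The converse is a direct semantic check.
Frame condition: forall x forall y forall z (Rxy & Rxz -> Ryz).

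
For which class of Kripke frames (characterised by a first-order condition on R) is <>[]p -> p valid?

Equivalently (dual form): p → □◇p.
Suppose p→□◇p is valid. Take Rxy and set V(p)={x}. Then p at x, so □◇p at x, so ◇p at y, so some z with Ryz has p; z=x, i.e. Ryx.

symmetry: forall x forall y (Rxy -> Ryx)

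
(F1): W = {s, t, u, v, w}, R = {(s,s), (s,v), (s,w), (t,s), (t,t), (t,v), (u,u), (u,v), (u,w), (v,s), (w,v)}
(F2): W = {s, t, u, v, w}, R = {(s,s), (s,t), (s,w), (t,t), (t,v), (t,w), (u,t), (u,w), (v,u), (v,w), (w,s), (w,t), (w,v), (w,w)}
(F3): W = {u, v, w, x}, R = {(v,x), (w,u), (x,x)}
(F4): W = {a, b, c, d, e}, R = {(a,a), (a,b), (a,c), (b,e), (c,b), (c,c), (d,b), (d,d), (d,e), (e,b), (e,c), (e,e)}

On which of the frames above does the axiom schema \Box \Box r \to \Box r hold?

The schema corresponds to density: \forall x \forall y (Rxy \to \exists z (Rxz \wedge Rzy)).
(F1): fails — Rwv but no z with Rwz and Rzv.
(F2): fails — Rvu but no z with Rvz and Rzu.
(F3): fails — Rwu but no z with Rwz and Rzu.
(F4): satisfies the condition.
Valid on: (F4).

(F4)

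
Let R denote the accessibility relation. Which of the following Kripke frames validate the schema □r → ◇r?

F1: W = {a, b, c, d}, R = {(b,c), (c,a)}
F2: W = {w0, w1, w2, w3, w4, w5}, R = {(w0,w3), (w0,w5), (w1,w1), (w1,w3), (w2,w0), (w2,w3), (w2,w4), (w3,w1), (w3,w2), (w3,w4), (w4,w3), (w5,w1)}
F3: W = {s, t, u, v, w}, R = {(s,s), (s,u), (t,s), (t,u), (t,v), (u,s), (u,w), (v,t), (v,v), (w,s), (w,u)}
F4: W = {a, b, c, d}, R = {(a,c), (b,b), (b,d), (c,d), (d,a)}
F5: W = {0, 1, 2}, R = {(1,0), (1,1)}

Frame correspondent (Sahlqvist): ∀x ∃y Rxy — i.e. seriality.
F1: fails — world a has no successor.
F2: condition met.
F3: condition met.
F4: condition met.
F5: fails — world 0 has no successor.

F2, F3, F4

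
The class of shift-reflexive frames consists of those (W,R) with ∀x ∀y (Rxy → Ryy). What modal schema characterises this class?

□(□s → s)

A defining formula is □(□s → s) (the T□ axiom).
Suppose □(□s→s) is valid. Take Rxy and set V(s)={w : Ryw}. Then at y, □s holds; since □(□s→s) at x, □s→s at y, so s at y, i.e. Ryy.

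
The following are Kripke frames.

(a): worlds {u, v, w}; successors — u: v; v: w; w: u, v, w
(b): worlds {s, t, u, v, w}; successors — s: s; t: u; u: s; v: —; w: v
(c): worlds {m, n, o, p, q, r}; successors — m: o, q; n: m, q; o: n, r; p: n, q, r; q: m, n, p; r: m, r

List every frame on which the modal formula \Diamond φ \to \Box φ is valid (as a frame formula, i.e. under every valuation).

(b)

This is the axiom for partial functionality; its first-order frame correspondent is \forall x \forall y \forall z (Rxy \wedge Rxz \to y = z).
(a): fails — w sees both u and v.
(b): condition met.
(c): fails — m sees both o and q.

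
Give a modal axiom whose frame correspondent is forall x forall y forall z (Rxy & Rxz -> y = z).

A defining formula is ◇q → □q (the CD axiom).
Suppose ◇q→□q is valid. Take Rxy, Rxz and set V(q)={y}. Then ◇q at x, so □q at x, so q at z, i.e. z=y.

◇q → □q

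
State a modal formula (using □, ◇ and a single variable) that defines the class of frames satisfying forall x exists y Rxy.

The condition is seriality. The D schema □ψ → ◇ψ defines it.
Suppose □ψ→◇ψ is valid. At any x set V(ψ)=W. Then □ψ at x, so ◇ψ at x, so x has a successor.

□ψ → ◇ψ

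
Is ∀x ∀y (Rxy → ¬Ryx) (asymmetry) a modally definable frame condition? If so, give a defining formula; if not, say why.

Not modally definable

Any modally definable frame class is closed under surjective bounded morphisms.
The 4-cycle (worlds 0,1,2,3 with 0→1→2→3→0) is asymmetric. Mapping every world to a single reflexive point • is a surjective bounded morphism, and the reflexive point is not asymmetric (R•• but asymmetry requires ¬R••).
So no modal formula (or set of formulas) defines exactly the asymmetric frames.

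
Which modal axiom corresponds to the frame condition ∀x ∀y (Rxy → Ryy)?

□(□s → s)

This is shift-reflexivity; the standard corresponding axiom is T□: □(□s → s).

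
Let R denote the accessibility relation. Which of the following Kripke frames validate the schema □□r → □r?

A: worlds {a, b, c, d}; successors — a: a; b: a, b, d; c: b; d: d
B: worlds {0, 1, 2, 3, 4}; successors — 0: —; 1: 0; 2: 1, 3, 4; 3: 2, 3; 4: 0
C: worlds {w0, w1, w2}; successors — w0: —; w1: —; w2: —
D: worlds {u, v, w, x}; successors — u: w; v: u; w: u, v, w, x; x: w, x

Frame correspondent (Sahlqvist): ∀x ∀y (Rxy → ∃z (Rxz ∧ Rzy)) — i.e. density.
A: holds.
B: fails — R10 but no z with R1z and Rz0.
C: holds.
D: fails — Rvu but no z with Rvz and Rzu.

A, C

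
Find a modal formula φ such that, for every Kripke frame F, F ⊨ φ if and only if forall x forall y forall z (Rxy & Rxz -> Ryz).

◇p → □◇p

A defining formula is ◇p → □◇p (the 5 axiom).
Suppose ◇p→□◇p is valid. Take Rxy, Rxz and set V(p)={y}. Then ◇p at x, so □◇p at x, so ◇p at z, so some w with Rzw has p; w=y, i.e. Rzy. By symmetry of the argument, Ryz.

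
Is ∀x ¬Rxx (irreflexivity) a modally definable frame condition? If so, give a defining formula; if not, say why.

Any modally definable frame class is closed under surjective bounded morphisms.
The 3-cycle (worlds s,t,u with s→t→u→s) is irreflexive, and the map sending every world to a single reflexive point • is a surjective bounded morphism (forth: every edge maps to (•,•); back: every world has a successor). So any modal formula valid on the 3-cycle is also valid on the reflexive point, which is not irreflexive.
So no modal formula (or set of formulas) defines exactly the irreflexive frames.

Not definable by any modal formula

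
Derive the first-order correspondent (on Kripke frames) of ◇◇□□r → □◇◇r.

∀x ∀y ∀z ((xR²y ∧ xRz) → ∃w (yR²w ∧ zR²w))

This is a Sahlqvist (Geach-type) schema ◇^2□^2r → □^1◇^2r.
First-order correspondent: ∀x ∀y ∀z ((xR²y ∧ xRz) → ∃w (yR²w ∧ zR²w)).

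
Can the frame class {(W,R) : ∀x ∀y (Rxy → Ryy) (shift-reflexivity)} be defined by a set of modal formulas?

Yes: it is shift-reflexivity, defined by the T□ schema □(□q → q).
Suppose □(□q→q) is valid. Take Rxy and set V(q)={w : Ryw}. Then at y, □q holds; since □(□q→q) at x, □q→q at y, so q at y, i.e. Ryy.

Definable; □(□q → q) defines it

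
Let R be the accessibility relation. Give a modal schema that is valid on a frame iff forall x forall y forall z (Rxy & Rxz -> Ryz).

◇q → □◇q

The condition is the Euclidean property. The 5 schema ◇q → □◇q defines it.
Suppose ◇q→□◇q is valid. Take Rxy, Rxz and set V(q)={y}. Then ◇q at x, so □◇q at x, so ◇q at z, so some w with Rzw has q; w=y, i.e. Rzy. By symmetry of the argument, Ryz.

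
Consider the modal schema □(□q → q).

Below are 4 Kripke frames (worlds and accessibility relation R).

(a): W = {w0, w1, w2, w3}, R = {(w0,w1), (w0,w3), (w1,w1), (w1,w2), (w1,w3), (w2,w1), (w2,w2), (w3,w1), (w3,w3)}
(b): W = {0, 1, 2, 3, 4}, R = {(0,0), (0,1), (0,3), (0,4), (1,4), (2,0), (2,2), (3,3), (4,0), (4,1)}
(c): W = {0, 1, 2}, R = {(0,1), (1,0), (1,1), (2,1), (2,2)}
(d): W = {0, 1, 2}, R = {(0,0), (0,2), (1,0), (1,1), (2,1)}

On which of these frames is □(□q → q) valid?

The schema corresponds to shift-reflexivity: ∀x ∀y (Rxy → Ryy).
(a): ✓.
(b): fails — R01 but not R11.
(c): fails — R10 but not R00.
(d): fails — R02 but not R22.

(a)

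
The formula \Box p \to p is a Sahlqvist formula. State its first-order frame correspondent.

Suppose □p→p is valid. At any x set V(p)={w : Rxw}. Then □p holds at x, so p holds at x, i.e. Rxx.
Conversely, any frame satisfying \forall x Rxx validates the schema.
So the correspondent is reflexivity.

Reflexivity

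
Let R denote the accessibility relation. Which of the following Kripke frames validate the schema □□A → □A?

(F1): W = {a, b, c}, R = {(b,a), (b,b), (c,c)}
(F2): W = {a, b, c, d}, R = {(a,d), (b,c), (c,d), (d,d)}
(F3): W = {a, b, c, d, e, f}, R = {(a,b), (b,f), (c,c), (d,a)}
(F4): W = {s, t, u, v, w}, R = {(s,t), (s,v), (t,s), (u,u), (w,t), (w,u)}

The schema corresponds to density: ∀x ∀y (Rxy → ∃z (Rxz ∧ Rzy)).
(F1): satisfies the condition.
(F2): fails — Rbc but no z with Rbz and Rzc.
(F3): fails — Rbf but no z with Rbz and Rzf.
(F4): fails — Rwt but no z with Rwz and Rzt.

(F1)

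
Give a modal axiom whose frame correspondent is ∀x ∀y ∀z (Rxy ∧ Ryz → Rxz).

The condition is transitivity. The 4 schema □q → □□q defines it.
Suppose □q→□□q is valid. Take Rxy, Ryz and set V(q)={w : Rxw}. Then □q at x, so □□q at x, so □q at y, so q at z, i.e. Rxz.

□q → □□q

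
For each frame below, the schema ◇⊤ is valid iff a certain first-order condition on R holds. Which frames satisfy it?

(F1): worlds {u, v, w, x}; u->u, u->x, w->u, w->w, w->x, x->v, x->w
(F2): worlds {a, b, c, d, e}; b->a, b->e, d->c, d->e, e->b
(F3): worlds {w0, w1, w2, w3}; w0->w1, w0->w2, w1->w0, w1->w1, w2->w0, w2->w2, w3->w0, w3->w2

This is the axiom for seriality; its first-order frame correspondent is ∀x ∃y Rxy.
(F1): fails — world v has no successor.
(F2): fails — world a has no successor.
(F3): holds.

(F3)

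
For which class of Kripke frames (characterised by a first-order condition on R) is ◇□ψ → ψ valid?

symmetry

Replacing ψ by ¬ψ and contraposing gives the equivalent schema ψ → □◇ψ.
Suppose ψ→□◇ψ is valid. Take Rxy and set V(ψ)={x}. Then ψ at x, so □◇ψ at x, so ◇ψ at y, so some z with Ryz has ψ; z=x, i.e. Ryx.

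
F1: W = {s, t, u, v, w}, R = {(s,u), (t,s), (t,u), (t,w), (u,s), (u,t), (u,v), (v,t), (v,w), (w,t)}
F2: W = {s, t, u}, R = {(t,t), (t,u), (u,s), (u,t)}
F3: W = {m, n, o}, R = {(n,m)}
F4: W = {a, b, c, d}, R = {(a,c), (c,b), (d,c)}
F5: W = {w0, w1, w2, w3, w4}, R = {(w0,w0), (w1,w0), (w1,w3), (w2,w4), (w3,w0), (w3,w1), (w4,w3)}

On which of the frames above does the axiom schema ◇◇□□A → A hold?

F3

This is the axiom for a generalized confluence (Geach) condition; its first-order frame correspondent is ∀x ∀y (xR²y → ∃w (yR²w ∧ x = w)).
F1: fails — uR²s but no w* with sR²w* and u=w*.
F2: fails — tR²s but no w with sR²w and t=w.
F3: satisfies the condition.
F4: fails — aR²b but no w with bR²w and a=w.
F5: fails — w1R²w0 but no w with w0R²w and w1=w.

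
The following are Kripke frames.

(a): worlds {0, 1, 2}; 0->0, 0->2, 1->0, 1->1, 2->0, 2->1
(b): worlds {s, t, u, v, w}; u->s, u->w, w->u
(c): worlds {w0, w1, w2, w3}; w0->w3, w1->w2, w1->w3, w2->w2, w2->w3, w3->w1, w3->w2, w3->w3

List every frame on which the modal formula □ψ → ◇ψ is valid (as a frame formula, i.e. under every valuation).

(a), (c)

Frame correspondent (Sahlqvist): ∀x ∃y Rxy — i.e. seriality.
(a): ✓.
(b): fails — world s has no successor.
(c): ✓.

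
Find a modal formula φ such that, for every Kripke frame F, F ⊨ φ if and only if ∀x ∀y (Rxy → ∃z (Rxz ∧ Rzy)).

□□p → □p

This is density; the standard corresponding axiom is C4: □□p → □p.
Suppose □□p→□p is valid. Take Rxy and set V(p)={w : xR²w}. Then □□p at x, so □p at x, so p at y, i.e. ∃z(Rxz∧Rzy).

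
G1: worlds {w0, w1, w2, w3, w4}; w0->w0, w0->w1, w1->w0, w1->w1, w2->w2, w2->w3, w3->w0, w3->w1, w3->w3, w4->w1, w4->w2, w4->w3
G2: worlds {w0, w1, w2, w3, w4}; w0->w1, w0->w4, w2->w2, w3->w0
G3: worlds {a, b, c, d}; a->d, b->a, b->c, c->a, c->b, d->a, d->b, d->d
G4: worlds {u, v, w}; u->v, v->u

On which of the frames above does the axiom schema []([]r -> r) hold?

G1

The schema corresponds to shift-reflexivity: forall x forall y (Rxy -> Ryy).
G1: holds.
G2: fails — Rw0w1 but not Rw1w1.
G3: fails — Rbc but not Rcc.
G4: fails — Ruv but not Rvv.
Valid on: G1.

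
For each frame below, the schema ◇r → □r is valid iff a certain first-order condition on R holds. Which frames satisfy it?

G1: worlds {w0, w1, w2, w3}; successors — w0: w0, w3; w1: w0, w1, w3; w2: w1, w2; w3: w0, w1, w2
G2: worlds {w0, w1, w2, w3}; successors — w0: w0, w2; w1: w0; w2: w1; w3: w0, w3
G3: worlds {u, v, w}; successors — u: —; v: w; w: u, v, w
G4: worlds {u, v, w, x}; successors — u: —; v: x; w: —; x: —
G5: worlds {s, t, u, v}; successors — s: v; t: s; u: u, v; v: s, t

G4

This is the axiom for partial functionality; its first-order frame correspondent is ∀x ∀y ∀z (Rxy ∧ Rxz → y = z).
G1: fails — w0 sees both w0 and w3.
G2: fails — w0 sees both w0 and w2.
G3: fails — w sees both u and v.
G4: condition met.
G5: fails — u sees both u and v.
Valid on: G4.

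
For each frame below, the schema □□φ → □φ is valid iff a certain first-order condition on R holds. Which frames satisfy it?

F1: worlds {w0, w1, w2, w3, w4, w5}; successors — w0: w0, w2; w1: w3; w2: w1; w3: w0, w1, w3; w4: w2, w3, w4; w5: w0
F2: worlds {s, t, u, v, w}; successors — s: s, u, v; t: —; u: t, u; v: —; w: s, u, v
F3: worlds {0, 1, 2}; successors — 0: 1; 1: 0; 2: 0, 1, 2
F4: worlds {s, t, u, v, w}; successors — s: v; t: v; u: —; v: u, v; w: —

This is the axiom for density; its first-order frame correspondent is ∀x ∀y (Rxy → ∃z (Rxz ∧ Rzy)).
F1: fails — Rw2w1 but no z with Rw2z and Rzw1.
F2: ✓.
F3: fails — R10 but no z with R1z and Rz0.
F4: ✓.

F2, F4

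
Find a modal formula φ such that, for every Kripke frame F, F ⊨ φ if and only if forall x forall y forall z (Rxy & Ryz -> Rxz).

□s → □□s

A defining formula is □s → □□s (the 4 axiom).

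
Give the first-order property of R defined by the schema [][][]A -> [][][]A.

This is a Sahlqvist (Geach-type) schema ◇^0□^3A → □^3◇^0A.
Minimal-valuation argument: fix x; take any y with xR^0y and any z with xR^3z. Set V(A) to the set of worlds R-reachable from y in exactly 3 steps. Then □^3A holds at y, so the antecedent holds at x; validity forces ◇^0A at z, giving a w with zR^0w and yR^3w.
First-order correspondent: forall x forall z (x R^3 z -> exists w (x R^3 w & z = w)).

forall x forall z (x R^3 z -> exists w (x R^3 w & z = w))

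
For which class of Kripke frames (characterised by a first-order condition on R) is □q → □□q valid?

transitivity

Suppose □q→□□q is valid. Take Rxy, Ryz and set V(q)={w : Rxw}. Then □q at x, so □□q at x, so □q at y, so q at z, i.e. Rxz.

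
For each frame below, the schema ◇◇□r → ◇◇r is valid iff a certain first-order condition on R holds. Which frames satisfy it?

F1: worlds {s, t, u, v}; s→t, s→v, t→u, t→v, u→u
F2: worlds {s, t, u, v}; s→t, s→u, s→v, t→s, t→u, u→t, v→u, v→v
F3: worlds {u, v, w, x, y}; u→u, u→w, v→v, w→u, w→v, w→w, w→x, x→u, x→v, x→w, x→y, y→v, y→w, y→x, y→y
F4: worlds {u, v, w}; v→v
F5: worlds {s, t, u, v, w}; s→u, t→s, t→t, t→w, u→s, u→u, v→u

F3, F4

This is the axiom for a generalized confluence (Geach) condition; its first-order frame correspondent is ∀x ∀y (xR²y → ∃w (yRw ∧ xR²w)).
F1: fails — sR²v but no w with vRw and sR²w.
F2: fails — uR²u but no w with uRw and uR²w.
F3: condition met.
F4: condition met.
F5: fails — tR²w but no w* with wRw* and tR²w*.
Valid on: F3, F4.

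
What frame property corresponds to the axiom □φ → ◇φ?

Seriality

This is the D axiom.
Its frame correspondent is seriality — ∀x ∃y Rxy.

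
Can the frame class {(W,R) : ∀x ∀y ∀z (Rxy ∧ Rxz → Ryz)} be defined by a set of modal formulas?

This is a Sahlqvist condition; the 5 axiom ◇r → □◇r defines it.
Suppose ◇r→□◇r is valid. Take Rxy, Rxz and set V(r)={y}. Then ◇r at x, so □◇r at x, so ◇r at z, so some w with Rzw has r; w=y, i.e. Rzy. By symmetry of the argument, Ryz.

Yes — defined by ◇r → □◇r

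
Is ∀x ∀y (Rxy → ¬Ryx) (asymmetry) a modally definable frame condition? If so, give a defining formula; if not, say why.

If a class were modally definable it would be closed under surjective bounded morphisms (Goldblatt–Thomason).
The 4-cycle (worlds w0,w1,w2,w3 with w0→w1→w2→w3→w0) is asymmetric. Mapping every world to a single reflexive point • is a surjective bounded morphism, and the reflexive point is not asymmetric (R•• but asymmetry requires ¬R••).
So the class is not modally definable.

No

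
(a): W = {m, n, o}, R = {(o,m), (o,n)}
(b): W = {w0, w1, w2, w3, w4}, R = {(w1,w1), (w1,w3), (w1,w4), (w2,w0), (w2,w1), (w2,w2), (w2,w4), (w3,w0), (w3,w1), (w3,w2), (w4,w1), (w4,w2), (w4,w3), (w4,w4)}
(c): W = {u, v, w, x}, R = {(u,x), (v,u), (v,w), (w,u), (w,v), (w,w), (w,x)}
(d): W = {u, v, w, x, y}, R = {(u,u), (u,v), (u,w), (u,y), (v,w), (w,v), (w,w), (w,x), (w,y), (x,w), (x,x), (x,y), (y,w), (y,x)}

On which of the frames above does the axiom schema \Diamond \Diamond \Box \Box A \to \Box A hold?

The schema corresponds to a generalized confluence (Geach) condition: \forall x \forall y \forall z ((x R^2 y \wedge xRz) \to \exists w (y R^2 w \wedge z = w)).
(a): satisfies the condition.
(b): fails — w1R²w0, w1Rw1 but no w with w0R²w and w1=w.
(c): fails — vR²u, vRu but no t with uR²t and u=t.
(d): fails — uR²v, uRu but no t with vR²t and u=t.
Valid on: (a).

(a)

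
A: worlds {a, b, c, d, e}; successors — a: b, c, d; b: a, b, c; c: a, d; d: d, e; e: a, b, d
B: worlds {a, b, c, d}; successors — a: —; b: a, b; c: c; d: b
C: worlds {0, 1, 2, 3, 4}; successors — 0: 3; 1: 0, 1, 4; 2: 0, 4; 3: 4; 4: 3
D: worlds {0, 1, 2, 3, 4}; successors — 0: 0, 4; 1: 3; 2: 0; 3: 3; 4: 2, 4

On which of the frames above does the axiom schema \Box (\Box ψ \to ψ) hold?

This is the axiom for shift-reflexivity; its first-order frame correspondent is \forall x \forall y (Rxy \to Ryy).
A: fails — Rbc but not Rcc.
B: fails — Rba but not Raa.
C: fails — R10 but not R00.
D: fails — R42 but not R22.
Valid on no frame.

none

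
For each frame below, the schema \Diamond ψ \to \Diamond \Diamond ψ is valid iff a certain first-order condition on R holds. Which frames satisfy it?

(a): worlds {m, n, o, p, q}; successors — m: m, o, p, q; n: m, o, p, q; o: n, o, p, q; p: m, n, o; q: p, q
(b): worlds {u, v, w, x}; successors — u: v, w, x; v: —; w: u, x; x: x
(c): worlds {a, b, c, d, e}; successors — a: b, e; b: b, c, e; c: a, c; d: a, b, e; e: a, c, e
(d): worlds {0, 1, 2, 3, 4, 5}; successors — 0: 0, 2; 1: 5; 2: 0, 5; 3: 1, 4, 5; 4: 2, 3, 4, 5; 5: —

This is the axiom for a generalized confluence (Geach) condition; its first-order frame correspondent is \forall x \forall y (xRy \to \exists w (y = w \wedge x R^2 w)).
(a): ✓.
(b): fails — uRv but no t with v=t and uR²t.
(c): ✓.
(d): fails — 1R5 but no w with 5=w and 1R²w.

(a), (c)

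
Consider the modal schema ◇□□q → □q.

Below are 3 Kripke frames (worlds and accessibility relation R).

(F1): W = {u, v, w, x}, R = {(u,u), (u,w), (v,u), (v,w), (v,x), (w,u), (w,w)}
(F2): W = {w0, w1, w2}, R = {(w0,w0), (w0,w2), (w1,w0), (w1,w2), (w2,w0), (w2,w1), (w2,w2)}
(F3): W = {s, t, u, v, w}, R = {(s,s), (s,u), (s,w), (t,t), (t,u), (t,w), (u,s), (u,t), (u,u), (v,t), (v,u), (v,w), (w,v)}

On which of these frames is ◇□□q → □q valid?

This is the axiom for a generalized confluence (Geach) condition; its first-order frame correspondent is ∀x ∀y ∀z ((xRy ∧ xRz) → ∃w (yR²w ∧ z = w)).
(F1): fails — vRu, vRx but no t with uR²t and x=t.
(F2): condition met.
(F3): fails — sRw, sRs but no w* with wR²w* and s=w*.

(F2)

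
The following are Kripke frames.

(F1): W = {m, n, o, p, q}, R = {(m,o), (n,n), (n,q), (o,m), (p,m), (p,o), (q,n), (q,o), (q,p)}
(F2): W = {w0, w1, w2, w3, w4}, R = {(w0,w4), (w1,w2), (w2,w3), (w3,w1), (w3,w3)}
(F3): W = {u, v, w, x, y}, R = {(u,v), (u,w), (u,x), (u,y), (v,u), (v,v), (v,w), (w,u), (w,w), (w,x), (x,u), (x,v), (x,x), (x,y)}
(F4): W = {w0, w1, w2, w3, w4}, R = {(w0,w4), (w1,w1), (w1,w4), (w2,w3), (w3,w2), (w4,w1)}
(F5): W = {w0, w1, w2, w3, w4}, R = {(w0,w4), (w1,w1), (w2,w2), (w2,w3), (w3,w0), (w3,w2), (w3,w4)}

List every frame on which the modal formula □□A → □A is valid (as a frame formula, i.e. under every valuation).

This is the axiom for density; its first-order frame correspondent is ∀x ∀y (Rxy → ∃z (Rxz ∧ Rzy)).
(F1): fails — Rom but no z with Roz and Rzm.
(F2): fails — Rw1w2 but no z with Rw1z and Rzw2.
(F3): ✓.
(F4): fails — Rw0w4 but no z with Rw0z and Rzw4.
(F5): fails — Rw0w4 but no z with Rw0z and Rzw4.
Valid on: (F3).

(F3)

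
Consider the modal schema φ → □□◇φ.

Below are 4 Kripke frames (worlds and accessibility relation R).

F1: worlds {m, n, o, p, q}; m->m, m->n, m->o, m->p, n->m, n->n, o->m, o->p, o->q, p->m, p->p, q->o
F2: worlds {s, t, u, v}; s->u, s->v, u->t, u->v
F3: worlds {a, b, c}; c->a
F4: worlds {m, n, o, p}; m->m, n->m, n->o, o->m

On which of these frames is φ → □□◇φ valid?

F3

The schema corresponds to a generalized confluence (Geach) condition: ∀x ∀z (xR²z → ∃w (x = w ∧ zRw)).
F1: fails — mR²q but no w with m=w and qRw.
F2: fails — sR²t but no w with s=w and tRw.
F3: holds.
F4: fails — nR²m but no w with n=w and mRw.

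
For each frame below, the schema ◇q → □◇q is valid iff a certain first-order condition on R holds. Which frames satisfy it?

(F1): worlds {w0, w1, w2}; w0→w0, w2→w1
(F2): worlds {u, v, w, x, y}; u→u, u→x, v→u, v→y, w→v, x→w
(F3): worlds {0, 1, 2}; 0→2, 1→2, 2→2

(F3)

Frame correspondent (Sahlqvist): ∀x ∀y ∀z (Rxy ∧ Rxz → Ryz) — i.e. the Euclidean property.
(F1): fails — Rw2w1 and Rw2w1 but not Rw1w1.
(F2): fails — Rux and Ruu but not Rxu.
(F3): satisfies the condition.
Valid on: (F3).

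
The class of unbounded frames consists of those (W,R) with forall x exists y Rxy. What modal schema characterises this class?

□p → ◇p

A defining formula is □p → ◇p (the D axiom).
Suppose □p→◇p is valid. At any x set V(p)=W. Then □p at x, so ◇p at x, so x has a successor.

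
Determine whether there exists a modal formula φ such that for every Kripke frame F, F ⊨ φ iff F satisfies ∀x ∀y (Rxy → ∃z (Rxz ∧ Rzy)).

The condition is density. A defining modal formula is □□r → □r.

Definable; □□r → □r defines it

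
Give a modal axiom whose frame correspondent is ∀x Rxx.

□q → q

This is reflexivity; the standard corresponding axiom is T: □q → q.
Suppose □q→q is valid. At any x set V(q)={w : Rxw}. Then □q holds at x, so q holds at x, i.e. Rxx.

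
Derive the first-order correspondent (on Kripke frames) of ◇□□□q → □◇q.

∀x ∀y ∀z ((xRy ∧ xRz) → ∃w (yR³w ∧ zRw))

This is a Sahlqvist (Geach-type) schema ◇^1□^3q → □^1◇^1q.
First-order correspondent: ∀x ∀y ∀z ((xRy ∧ xRz) → ∃w (yR³w ∧ zRw)).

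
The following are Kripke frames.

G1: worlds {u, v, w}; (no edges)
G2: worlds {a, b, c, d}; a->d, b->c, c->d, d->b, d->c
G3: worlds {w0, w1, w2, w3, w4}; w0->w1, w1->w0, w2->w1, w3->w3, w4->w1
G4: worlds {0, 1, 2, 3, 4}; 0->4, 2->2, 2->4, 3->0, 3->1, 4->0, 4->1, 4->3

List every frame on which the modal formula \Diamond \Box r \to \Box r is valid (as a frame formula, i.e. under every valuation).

G1

Frame correspondent (Sahlqvist): \forall x \forall y \forall z (Rxy \wedge Rxz \to Ryz) — i.e. the Euclidean property.
G1: holds.
G2: fails — Rad and Rad but not Rdd.
G3: fails — Rw0w1 and Rw0w1 but not Rw1w1.
G4: fails — R04 and R04 but not R44.
Valid on: G1.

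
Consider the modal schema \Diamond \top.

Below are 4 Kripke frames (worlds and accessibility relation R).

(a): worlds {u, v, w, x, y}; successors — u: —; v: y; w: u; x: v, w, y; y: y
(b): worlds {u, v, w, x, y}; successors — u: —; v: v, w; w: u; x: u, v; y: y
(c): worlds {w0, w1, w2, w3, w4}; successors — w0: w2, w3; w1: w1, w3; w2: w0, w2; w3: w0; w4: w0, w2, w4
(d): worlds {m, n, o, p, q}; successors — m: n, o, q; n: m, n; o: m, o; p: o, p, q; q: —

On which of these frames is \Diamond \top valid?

(c)

Frame correspondent (Sahlqvist): \forall x \exists y Rxy — i.e. seriality.
(a): fails — world u has no successor.
(b): fails — world u has no successor.
(c): condition met.
(d): fails — world q has no successor.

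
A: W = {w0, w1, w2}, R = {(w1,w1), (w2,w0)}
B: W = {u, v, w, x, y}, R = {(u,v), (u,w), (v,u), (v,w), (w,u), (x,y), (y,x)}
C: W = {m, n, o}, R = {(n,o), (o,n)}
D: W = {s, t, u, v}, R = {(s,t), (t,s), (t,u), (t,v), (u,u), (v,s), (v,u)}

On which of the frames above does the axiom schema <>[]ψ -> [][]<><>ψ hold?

The schema corresponds to a generalized confluence (Geach) condition: forall x forall y forall z ((xRy & x R^2 z) -> exists w (yRw & z R^2 w)).
A: holds.
B: fails — uRw, uR²w but no t with wRt and wR²t.
C: holds.
D: fails — tRs, tR²s but no w with sRw and sR²w.

A, C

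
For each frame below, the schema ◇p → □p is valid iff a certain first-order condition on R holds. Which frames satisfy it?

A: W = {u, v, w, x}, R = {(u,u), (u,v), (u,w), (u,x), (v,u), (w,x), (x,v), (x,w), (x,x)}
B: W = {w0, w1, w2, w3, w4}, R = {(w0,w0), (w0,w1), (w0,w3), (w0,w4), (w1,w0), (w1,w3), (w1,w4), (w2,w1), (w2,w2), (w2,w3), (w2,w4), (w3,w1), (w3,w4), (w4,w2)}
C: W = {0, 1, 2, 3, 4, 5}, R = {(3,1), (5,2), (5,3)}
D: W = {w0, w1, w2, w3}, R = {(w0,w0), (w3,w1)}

D

This is the axiom for partial functionality; its first-order frame correspondent is ∀x ∀y ∀z (Rxy ∧ Rxz → y = z).
A: fails — u sees both u and v.
B: fails — w0 sees both w0 and w1.
C: fails — 5 sees both 2 and 3.
D: condition met.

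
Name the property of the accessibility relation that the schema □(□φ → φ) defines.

shift-reflexivity

Suppose □(□φ→φ) is valid. Take Rxy and set V(φ)={w : Ryw}. Then at y, □φ holds; since □(□φ→φ) at x, □φ→φ at y, so φ at y, i.e. Ryy.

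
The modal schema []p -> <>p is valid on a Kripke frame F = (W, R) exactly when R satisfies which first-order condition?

Seriality

This is the D axiom.
It corresponds to seriality: forall x exists y Rxy.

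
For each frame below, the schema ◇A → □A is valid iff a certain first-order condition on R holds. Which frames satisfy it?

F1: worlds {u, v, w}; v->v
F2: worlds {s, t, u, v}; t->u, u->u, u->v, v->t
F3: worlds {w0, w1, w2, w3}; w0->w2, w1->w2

This is the axiom for partial functionality; its first-order frame correspondent is ∀x ∀y ∀z (Rxy ∧ Rxz → y = z).
F1: ✓.
F2: fails — u sees both u and v.
F3: ✓.
Valid on: F1, F3.

F1, F3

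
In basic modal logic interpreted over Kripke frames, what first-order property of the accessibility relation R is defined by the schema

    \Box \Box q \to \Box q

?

density

Suppose □□q→□q is valid. Take Rxy and set V(q)={w : xR²w}. Then □□q at x, so □q at x, so q at y, i.e. ∃z(Rxz∧Rzy).
Conversely, any frame satisfying \forall x \forall y (Rxy \to \exists z (Rxz \wedge Rzy)) validates the schema.
So the correspondent is density.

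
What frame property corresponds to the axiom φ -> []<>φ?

Suppose φ→□◇φ is valid. Take Rxy and set V(φ)={x}. Then φ at x, so □◇φ at x, so ◇φ at y, so some z with Ryz has φ; z=x, i.e. Ryx.
The converse is a direct semantic check.
Frame condition: forall x forall y (Rxy -> Ryx).

Symmetry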